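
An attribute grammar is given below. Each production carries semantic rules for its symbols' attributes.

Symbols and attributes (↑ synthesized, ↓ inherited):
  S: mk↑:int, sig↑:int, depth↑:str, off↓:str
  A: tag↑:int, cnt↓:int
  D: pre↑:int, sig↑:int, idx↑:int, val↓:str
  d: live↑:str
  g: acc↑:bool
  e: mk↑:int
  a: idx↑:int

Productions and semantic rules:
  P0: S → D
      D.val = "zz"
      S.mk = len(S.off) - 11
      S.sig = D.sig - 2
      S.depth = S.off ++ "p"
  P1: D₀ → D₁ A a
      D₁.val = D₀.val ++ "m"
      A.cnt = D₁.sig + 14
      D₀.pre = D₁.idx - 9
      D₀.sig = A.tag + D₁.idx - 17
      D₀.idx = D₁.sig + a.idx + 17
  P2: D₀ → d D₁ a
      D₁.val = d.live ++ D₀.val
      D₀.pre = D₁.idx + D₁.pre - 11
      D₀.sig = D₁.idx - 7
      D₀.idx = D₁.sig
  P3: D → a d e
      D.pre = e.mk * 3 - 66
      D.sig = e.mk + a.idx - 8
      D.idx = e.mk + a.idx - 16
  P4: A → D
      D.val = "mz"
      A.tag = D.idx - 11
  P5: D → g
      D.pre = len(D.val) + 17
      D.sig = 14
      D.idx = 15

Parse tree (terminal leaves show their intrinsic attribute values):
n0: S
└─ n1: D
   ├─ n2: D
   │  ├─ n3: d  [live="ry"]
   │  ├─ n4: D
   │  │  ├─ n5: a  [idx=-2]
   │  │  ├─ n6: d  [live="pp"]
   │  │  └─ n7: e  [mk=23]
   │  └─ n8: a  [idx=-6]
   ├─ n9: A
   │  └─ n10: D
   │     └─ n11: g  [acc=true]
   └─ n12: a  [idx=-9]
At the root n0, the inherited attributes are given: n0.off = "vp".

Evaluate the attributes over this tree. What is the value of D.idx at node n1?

1. n0.off = "vp"  [given at root]
2. n1.val = "zz"  ["zz"]
3. n2.val = "zzm"  [D₀.val ++ "m"]
4. n3.live = "ry"  [terminal]
5. n4.val = "ryzzm"  [d.live ++ D₀.val]
6. n5.idx = -2  [terminal]
7. n6.live = "pp"  [terminal]
8. n7.mk = 23  [terminal]
9. n4.pre = 3  [e.mk * 3 - 66]
10. n4.sig = 13  [e.mk + a.idx - 8]
11. n4.idx = 5  [e.mk + a.idx - 16]
12. n8.idx = -6  [terminal]
13. n2.pre = -3  [D₁.idx + D₁.pre - 11]
14. n2.sig = -2  [D₁.idx - 7]
15. n2.idx = 13  [D₁.sig]
16. n9.cnt = 12  [D₁.sig + 14]
17. n10.val = "mz"  ["mz"]
18. n11.acc = true  [terminal]
19. n10.pre = 19  [len(D.val) + 17]
20. n10.sig = 14  [14]
21. n10.idx = 15  [15]
22. n9.tag = 4  [D.idx - 11]
23. n12.idx = -9  [terminal]
24. n1.pre = 4  [D₁.idx - 9]
25. n1.sig = 0  [A.tag + D₁.idx - 17]
26. n1.idx = 6  [D₁.sig + a.idx + 17]
27. n0.mk = -9  [len(S.off) - 11]
28. n0.sig = -2  [D.sig - 2]
29. n0.depth = "vpp"  [S.off ++ "p"]

6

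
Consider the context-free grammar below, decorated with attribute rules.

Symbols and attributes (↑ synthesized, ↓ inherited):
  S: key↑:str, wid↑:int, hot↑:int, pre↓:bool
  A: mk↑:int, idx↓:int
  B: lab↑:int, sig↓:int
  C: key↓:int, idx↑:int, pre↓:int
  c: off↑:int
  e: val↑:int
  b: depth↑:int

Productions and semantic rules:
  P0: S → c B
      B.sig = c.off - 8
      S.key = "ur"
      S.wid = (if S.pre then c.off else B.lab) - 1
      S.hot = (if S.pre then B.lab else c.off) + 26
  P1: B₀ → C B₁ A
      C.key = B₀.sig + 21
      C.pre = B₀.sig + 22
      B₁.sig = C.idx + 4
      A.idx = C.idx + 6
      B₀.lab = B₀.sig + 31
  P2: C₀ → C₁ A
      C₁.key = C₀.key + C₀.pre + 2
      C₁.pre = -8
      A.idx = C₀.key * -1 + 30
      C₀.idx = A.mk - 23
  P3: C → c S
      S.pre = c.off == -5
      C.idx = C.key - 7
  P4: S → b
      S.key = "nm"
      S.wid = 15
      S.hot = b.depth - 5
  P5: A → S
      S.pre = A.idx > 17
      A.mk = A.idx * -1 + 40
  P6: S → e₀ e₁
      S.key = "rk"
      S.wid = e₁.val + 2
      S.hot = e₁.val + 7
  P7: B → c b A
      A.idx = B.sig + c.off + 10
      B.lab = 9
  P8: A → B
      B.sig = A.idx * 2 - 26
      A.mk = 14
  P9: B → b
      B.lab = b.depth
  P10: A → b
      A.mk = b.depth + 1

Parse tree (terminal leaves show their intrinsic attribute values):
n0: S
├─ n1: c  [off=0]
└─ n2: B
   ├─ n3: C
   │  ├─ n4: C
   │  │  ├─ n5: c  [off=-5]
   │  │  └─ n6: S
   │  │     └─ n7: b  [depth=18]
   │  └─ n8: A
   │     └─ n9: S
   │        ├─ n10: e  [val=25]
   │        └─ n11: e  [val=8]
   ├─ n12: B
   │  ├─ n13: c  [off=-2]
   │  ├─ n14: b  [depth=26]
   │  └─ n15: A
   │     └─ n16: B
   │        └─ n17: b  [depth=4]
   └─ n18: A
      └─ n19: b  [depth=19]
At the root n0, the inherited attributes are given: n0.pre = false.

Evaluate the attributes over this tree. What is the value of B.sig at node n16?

1. n0.pre = false  [given at root]
2. n1.off = 0  [terminal]
3. n2.sig = -8  [c.off - 8]
4. n3.key = 13  [B₀.sig + 21]
5. n3.pre = 14  [B₀.sig + 22]
6. n4.key = 29  [C₀.key + C₀.pre + 2]
7. n4.pre = -8  [-8]
8. n5.off = -5  [terminal]
9. n6.pre = true  [c.off == -5]
10. n7.depth = 18  [terminal]
11. n6.key = "nm"  ["nm"]
12. n6.wid = 15  [15]
13. n6.hot = 13  [b.depth - 5]
14. n4.idx = 22  [C.key - 7]
15. n8.idx = 17  [C₀.key * -1 + 30]
16. n9.pre = false  [A.idx > 17]
17. n10.val = 25  [terminal]
18. n11.val = 8  [terminal]
19. n9.key = "rk"  ["rk"]
20. n9.wid = 10  [e₁.val + 2]
21. n9.hot = 15  [e₁.val + 7]
22. n8.mk = 23  [A.idx * -1 + 40]
23. n3.idx = 0  [A.mk - 23]
24. n12.sig = 4  [C.idx + 4]
25. n13.off = -2  [terminal]
26. n14.depth = 26  [terminal]
27. n15.idx = 12  [B.sig + c.off + 10]
28. n16.sig = -2  [A.idx * 2 - 26]
29. n17.depth = 4  [terminal]
30. n16.lab = 4  [b.depth]
31. n15.mk = 14  [14]
32. n12.lab = 9  [9]
33. n18.idx = 6  [C.idx + 6]
34. n19.depth = 19  [terminal]
35. n18.mk = 20  [b.depth + 1]
36. n2.lab = 23  [B₀.sig + 31]
37. n0.key = "ur"  ["ur"]
38. n0.wid = 22  [(if S.pre then c.off else B.lab) - 1]
39. n0.hot = 26  [(if S.pre then B.lab else c.off) + 26]

-2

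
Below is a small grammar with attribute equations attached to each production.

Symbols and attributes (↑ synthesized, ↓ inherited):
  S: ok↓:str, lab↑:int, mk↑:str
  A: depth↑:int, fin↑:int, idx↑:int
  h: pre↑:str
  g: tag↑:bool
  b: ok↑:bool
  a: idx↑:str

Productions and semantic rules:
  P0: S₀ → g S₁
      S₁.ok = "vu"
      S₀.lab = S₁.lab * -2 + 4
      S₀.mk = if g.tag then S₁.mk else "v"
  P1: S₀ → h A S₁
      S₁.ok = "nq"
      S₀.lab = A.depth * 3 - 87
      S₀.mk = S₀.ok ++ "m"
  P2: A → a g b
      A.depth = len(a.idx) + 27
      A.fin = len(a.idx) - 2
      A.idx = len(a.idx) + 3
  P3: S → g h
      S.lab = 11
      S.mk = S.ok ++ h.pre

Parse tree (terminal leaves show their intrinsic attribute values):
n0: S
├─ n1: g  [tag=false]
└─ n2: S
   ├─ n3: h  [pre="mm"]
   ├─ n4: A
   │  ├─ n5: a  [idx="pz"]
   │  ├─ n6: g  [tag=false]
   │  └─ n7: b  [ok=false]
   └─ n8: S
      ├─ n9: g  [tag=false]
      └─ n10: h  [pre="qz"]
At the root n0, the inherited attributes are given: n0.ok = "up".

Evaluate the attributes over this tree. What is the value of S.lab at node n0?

4

1. n0.ok = "up"  [given at root]
2. n1.tag = false  [terminal]
3. n2.ok = "vu"  ["vu"]
4. n3.pre = "mm"  [terminal]
5. n5.idx = "pz"  [terminal]
6. n6.tag = false  [terminal]
7. n7.ok = false  [terminal]
8. n4.depth = 29  [len(a.idx) + 27]
9. n4.fin = 0  [len(a.idx) - 2]
10. n4.idx = 5  [len(a.idx) + 3]
11. n8.ok = "nq"  ["nq"]
12. n9.tag = false  [terminal]
13. n10.pre = "qz"  [terminal]
14. n8.lab = 11  [11]
15. n8.mk = "nqqz"  [S.ok ++ h.pre]
16. n2.lab = 0  [A.depth * 3 - 87]
17. n2.mk = "vum"  [S₀.ok ++ "m"]
18. n0.lab = 4  [S₁.lab * -2 + 4]
19. n0.mk = "v"  [if g.tag then S₁.mk else "v"]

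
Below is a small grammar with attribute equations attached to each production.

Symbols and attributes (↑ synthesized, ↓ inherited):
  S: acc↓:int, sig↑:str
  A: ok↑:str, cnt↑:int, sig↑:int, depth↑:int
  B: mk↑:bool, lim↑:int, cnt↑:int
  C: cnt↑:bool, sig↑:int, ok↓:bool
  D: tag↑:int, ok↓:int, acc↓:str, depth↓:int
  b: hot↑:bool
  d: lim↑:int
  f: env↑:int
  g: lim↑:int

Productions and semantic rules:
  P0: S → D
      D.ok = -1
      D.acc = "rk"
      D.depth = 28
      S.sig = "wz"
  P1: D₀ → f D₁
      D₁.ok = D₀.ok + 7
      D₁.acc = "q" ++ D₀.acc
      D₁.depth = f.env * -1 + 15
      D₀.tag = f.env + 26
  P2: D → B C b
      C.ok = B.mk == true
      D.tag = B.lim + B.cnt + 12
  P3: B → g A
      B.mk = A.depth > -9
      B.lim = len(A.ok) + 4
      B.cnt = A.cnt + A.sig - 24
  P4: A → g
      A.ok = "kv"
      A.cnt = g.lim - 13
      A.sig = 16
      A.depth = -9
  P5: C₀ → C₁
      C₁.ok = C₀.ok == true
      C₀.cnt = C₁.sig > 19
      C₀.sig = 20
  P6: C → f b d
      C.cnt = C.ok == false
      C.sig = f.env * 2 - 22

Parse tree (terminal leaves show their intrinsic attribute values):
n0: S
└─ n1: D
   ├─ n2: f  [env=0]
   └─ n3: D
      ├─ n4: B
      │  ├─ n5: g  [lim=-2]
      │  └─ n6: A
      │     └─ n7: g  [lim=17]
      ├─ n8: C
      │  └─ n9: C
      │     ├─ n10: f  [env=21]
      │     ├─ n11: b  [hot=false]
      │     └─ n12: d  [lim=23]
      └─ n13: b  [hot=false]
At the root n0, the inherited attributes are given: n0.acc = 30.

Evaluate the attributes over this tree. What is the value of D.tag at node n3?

1. n0.acc = 30  [given at root]
2. n1.ok = -1  [-1]
3. n1.acc = "rk"  ["rk"]
4. n1.depth = 28  [28]
5. n2.env = 0  [terminal]
6. n3.ok = 6  [D₀.ok + 7]
7. n3.acc = "qrk"  ["q" ++ D₀.acc]
8. n3.depth = 15  [f.env * -1 + 15]
9. n5.lim = -2  [terminal]
10. n7.lim = 17  [terminal]
11. n6.ok = "kv"  ["kv"]
12. n6.cnt = 4  [g.lim - 13]
13. n6.sig = 16  [16]
14. n6.depth = -9  [-9]
15. n4.mk = false  [A.depth > -9]
16. n4.lim = 6  [len(A.ok) + 4]
17. n4.cnt = -4  [A.cnt + A.sig - 24]
18. n8.ok = false  [B.mk == true]
19. n9.ok = false  [C₀.ok == true]
20. n10.env = 21  [terminal]
21. n11.hot = false  [terminal]
22. n12.lim = 23  [terminal]
23. n9.cnt = true  [C.ok == false]
24. n9.sig = 20  [f.env * 2 - 22]
25. n8.cnt = true  [C₁.sig > 19]
26. n8.sig = 20  [20]
27. n13.hot = false  [terminal]
28. n3.tag = 14  [B.lim + B.cnt + 12]
29. n1.tag = 26  [f.env + 26]
30. n0.sig = "wz"  ["wz"]

14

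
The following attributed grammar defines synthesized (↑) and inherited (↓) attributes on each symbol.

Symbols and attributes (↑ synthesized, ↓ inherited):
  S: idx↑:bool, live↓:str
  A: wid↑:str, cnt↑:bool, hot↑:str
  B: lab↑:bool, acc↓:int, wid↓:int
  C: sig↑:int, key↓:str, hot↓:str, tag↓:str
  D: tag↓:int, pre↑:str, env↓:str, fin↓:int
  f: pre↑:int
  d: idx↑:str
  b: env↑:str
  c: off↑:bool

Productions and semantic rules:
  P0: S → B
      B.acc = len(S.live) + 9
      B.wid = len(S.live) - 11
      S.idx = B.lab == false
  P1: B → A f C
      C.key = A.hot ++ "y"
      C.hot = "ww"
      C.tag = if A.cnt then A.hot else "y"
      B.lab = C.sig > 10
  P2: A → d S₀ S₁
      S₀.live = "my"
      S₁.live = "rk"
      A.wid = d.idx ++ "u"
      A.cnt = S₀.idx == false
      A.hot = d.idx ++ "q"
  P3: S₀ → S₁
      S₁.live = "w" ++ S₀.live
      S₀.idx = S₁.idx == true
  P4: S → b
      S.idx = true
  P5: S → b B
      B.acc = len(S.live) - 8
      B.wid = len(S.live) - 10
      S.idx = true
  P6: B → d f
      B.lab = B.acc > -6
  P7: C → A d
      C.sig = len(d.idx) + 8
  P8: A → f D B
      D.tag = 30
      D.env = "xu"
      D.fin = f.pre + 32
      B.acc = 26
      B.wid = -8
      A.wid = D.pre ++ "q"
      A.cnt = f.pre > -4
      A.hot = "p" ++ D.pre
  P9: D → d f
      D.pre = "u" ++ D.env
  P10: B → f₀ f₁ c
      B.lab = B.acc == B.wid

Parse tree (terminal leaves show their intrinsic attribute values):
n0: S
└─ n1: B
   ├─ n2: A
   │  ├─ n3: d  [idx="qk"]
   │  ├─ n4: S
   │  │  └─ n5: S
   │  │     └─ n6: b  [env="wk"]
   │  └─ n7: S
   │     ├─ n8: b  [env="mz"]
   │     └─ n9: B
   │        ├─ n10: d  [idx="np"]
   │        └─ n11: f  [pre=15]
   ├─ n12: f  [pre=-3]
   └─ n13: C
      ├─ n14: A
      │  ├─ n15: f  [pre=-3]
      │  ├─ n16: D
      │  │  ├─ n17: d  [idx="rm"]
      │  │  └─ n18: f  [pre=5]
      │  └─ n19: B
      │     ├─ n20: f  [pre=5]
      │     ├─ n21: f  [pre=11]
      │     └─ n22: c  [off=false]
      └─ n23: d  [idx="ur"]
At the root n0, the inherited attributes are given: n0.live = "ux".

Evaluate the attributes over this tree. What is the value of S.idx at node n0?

true

1. n0.live = "ux"  [given at root]
2. n1.acc = 11  [len(S.live) + 9]
3. n1.wid = -9  [len(S.live) - 11]
4. n3.idx = "qk"  [terminal]
5. n4.live = "my"  ["my"]
6. n5.live = "wmy"  ["w" ++ S₀.live]
7. n6.env = "wk"  [terminal]
8. n5.idx = true  [true]
9. n4.idx = true  [S₁.idx == true]
10. n7.live = "rk"  ["rk"]
11. n8.env = "mz"  [terminal]
12. n9.acc = -6  [len(S.live) - 8]
13. n9.wid = -8  [len(S.live) - 10]
14. n10.idx = "np"  [terminal]
15. n11.pre = 15  [terminal]
16. n9.lab = false  [B.acc > -6]
17. n7.idx = true  [true]
18. n2.wid = "qku"  [d.idx ++ "u"]
19. n2.cnt = false  [S₀.idx == false]
20. n2.hot = "qkq"  [d.idx ++ "q"]
21. n12.pre = -3  [terminal]
22. n13.key = "qkqy"  [A.hot ++ "y"]
23. n13.hot = "ww"  ["ww"]
24. n13.tag = "y"  [if A.cnt then A.hot else "y"]
25. n15.pre = -3  [terminal]
26. n16.tag = 30  [30]
27. n16.env = "xu"  ["xu"]
28. n16.fin = 29  [f.pre + 32]
29. n17.idx = "rm"  [terminal]
30. n18.pre = 5  [terminal]
31. n16.pre = "uxu"  ["u" ++ D.env]
32. n19.acc = 26  [26]
33. n19.wid = -8  [-8]
34. n20.pre = 5  [terminal]
35. n21.pre = 11  [terminal]
36. n22.off = false  [terminal]
37. n19.lab = false  [B.acc == B.wid]
38. n14.wid = "uxuq"  [D.pre ++ "q"]
39. n14.cnt = true  [f.pre > -4]
40. n14.hot = "puxu"  ["p" ++ D.pre]
41. n23.idx = "ur"  [terminal]
42. n13.sig = 10  [len(d.idx) + 8]
43. n1.lab = false  [C.sig > 10]
44. n0.idx = true  [B.lab == false]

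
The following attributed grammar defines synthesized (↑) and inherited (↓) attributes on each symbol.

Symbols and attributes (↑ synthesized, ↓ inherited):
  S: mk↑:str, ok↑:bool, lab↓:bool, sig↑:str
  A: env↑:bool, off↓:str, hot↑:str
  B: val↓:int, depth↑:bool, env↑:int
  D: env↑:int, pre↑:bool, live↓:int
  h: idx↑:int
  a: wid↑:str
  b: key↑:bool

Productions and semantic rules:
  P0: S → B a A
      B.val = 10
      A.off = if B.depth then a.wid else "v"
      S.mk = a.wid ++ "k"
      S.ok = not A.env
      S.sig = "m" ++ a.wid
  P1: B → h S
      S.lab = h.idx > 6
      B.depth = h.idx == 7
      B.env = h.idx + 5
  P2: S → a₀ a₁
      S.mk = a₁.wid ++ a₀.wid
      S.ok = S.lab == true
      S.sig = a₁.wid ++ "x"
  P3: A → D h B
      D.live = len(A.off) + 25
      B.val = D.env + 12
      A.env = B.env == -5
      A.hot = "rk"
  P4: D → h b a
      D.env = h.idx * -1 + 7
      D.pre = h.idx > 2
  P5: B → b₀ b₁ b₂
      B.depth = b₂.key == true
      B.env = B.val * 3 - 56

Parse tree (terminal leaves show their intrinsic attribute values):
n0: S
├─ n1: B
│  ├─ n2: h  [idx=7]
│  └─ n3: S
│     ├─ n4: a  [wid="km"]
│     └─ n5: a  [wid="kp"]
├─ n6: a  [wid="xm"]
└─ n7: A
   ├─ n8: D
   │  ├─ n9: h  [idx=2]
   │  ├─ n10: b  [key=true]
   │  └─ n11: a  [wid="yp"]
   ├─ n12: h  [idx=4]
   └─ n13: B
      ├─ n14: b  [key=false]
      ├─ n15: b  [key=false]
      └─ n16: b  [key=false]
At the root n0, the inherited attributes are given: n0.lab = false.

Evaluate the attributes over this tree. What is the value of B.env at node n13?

-5

1. n0.lab = false  [given at root]
2. n1.val = 10  [10]
3. n2.idx = 7  [terminal]
4. n3.lab = true  [h.idx > 6]
5. n4.wid = "km"  [terminal]
6. n5.wid = "kp"  [terminal]
7. n3.mk = "kpkm"  [a₁.wid ++ a₀.wid]
8. n3.ok = true  [S.lab == true]
9. n3.sig = "kpx"  [a₁.wid ++ "x"]
10. n1.depth = true  [h.idx == 7]
11. n1.env = 12  [h.idx + 5]
12. n6.wid = "xm"  [terminal]
13. n7.off = "xm"  [if B.depth then a.wid else "v"]
14. n8.live = 27  [len(A.off) + 25]
15. n9.idx = 2  [terminal]
16. n10.key = true  [terminal]
17. n11.wid = "yp"  [terminal]
18. n8.env = 5  [h.idx * -1 + 7]
19. n8.pre = false  [h.idx > 2]
20. n12.idx = 4  [terminal]
21. n13.val = 17  [D.env + 12]
22. n14.key = false  [terminal]
23. n15.key = false  [terminal]
24. n16.key = false  [terminal]
25. n13.depth = false  [b₂.key == true]
26. n13.env = -5  [B.val * 3 - 56]
27. n7.env = true  [B.env == -5]
28. n7.hot = "rk"  ["rk"]
29. n0.mk = "xmk"  [a.wid ++ "k"]
30. n0.ok = false  [not A.env]
31. n0.sig = "mxm"  ["m" ++ a.wid]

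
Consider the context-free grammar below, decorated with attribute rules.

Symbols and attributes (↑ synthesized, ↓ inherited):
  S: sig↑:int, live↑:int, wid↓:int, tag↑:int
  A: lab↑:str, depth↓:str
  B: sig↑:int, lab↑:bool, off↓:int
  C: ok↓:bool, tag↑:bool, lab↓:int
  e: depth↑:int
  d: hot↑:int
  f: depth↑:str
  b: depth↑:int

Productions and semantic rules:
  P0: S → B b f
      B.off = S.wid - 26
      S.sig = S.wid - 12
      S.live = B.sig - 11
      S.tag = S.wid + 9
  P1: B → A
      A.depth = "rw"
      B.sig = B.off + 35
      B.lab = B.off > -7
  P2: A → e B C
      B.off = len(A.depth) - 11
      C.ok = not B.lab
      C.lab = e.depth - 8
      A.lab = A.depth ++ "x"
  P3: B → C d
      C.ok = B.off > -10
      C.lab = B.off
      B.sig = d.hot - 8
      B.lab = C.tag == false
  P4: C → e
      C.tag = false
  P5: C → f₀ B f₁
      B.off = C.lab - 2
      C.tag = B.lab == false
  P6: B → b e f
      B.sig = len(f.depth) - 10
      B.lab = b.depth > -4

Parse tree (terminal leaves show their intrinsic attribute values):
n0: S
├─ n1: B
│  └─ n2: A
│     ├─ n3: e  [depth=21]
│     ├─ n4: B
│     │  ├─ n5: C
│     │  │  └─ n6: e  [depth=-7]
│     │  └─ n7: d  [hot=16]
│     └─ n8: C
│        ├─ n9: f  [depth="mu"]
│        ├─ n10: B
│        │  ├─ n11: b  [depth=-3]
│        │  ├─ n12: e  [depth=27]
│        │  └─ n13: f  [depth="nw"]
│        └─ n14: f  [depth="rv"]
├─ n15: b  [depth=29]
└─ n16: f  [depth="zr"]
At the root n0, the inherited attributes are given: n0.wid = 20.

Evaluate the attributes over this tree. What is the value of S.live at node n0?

1. n0.wid = 20  [given at root]
2. n1.off = -6  [S.wid - 26]
3. n2.depth = "rw"  ["rw"]
4. n3.depth = 21  [terminal]
5. n4.off = -9  [len(A.depth) - 11]
6. n5.ok = true  [B.off > -10]
7. n5.lab = -9  [B.off]
8. n6.depth = -7  [terminal]
9. n5.tag = false  [false]
10. n7.hot = 16  [terminal]
11. n4.sig = 8  [d.hot - 8]
12. n4.lab = true  [C.tag == false]
13. n8.ok = false  [not B.lab]
14. n8.lab = 13  [e.depth - 8]
15. n9.depth = "mu"  [terminal]
16. n10.off = 11  [C.lab - 2]
17. n11.depth = -3  [terminal]
18. n12.depth = 27  [terminal]
19. n13.depth = "nw"  [terminal]
20. n10.sig = -8  [len(f.depth) - 10]
21. n10.lab = true  [b.depth > -4]
22. n14.depth = "rv"  [terminal]
23. n8.tag = false  [B.lab == false]
24. n2.lab = "rwx"  [A.depth ++ "x"]
25. n1.sig = 29  [B.off + 35]
26. n1.lab = true  [B.off > -7]
27. n15.depth = 29  [terminal]
28. n16.depth = "zr"  [terminal]
29. n0.sig = 8  [S.wid - 12]
30. n0.live = 18  [B.sig - 11]
31. n0.tag = 29  [S.wid + 9]

18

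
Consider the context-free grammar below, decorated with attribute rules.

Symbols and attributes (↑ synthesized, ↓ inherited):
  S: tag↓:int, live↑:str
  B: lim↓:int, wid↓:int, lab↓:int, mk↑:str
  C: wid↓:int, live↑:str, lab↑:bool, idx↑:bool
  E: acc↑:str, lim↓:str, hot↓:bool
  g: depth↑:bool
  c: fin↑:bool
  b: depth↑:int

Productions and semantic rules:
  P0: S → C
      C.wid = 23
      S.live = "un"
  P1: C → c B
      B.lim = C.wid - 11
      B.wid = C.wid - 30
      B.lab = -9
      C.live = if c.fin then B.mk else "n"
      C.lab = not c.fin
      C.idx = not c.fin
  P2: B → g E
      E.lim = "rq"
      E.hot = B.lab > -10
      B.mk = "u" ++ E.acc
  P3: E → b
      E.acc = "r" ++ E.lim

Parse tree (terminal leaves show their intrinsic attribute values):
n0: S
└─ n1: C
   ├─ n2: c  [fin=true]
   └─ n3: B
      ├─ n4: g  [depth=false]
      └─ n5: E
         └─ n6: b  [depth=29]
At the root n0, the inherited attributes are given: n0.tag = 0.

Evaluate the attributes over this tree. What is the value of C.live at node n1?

1. n0.tag = 0  [given at root]
2. n1.wid = 23  [23]
3. n2.fin = true  [terminal]
4. n3.lim = 12  [C.wid - 11]
5. n3.wid = -7  [C.wid - 30]
6. n3.lab = -9  [-9]
7. n4.depth = false  [terminal]
8. n5.lim = "rq"  ["rq"]
9. n5.hot = true  [B.lab > -10]
10. n6.depth = 29  [terminal]
11. n5.acc = "rrq"  ["r" ++ E.lim]
12. n3.mk = "urrq"  ["u" ++ E.acc]
13. n1.live = "urrq"  [if c.fin then B.mk else "n"]
14. n1.lab = false  [not c.fin]
15. n1.idx = false  [not c.fin]
16. n0.live = "un"  ["un"]

"urrq"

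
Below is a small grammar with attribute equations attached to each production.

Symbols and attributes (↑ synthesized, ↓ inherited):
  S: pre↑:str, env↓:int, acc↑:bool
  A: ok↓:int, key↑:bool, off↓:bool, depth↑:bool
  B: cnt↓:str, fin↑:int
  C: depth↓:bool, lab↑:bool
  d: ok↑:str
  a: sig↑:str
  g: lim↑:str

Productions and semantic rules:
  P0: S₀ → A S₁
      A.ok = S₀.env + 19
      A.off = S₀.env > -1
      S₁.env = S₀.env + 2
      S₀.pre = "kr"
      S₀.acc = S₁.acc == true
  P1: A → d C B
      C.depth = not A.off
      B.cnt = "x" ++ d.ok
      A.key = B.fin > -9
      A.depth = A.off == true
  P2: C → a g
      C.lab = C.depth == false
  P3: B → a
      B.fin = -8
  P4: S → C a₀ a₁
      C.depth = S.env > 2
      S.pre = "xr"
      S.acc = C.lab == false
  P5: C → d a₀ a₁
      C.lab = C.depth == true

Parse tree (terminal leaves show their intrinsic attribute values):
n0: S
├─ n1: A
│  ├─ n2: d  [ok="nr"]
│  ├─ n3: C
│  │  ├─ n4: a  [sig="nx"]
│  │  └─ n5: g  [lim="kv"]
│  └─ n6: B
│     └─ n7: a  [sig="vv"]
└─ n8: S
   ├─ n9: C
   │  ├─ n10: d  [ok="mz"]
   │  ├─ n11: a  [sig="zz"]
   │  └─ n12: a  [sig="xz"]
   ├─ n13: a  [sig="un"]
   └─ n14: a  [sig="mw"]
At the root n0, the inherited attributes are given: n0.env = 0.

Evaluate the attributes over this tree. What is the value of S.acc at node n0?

1. n0.env = 0  [given at root]
2. n1.ok = 19  [S₀.env + 19]
3. n1.off = true  [S₀.env > -1]
4. n2.ok = "nr"  [terminal]
5. n3.depth = false  [not A.off]
6. n4.sig = "nx"  [terminal]
7. n5.lim = "kv"  [terminal]
8. n3.lab = true  [C.depth == false]
9. n6.cnt = "xnr"  ["x" ++ d.ok]
10. n7.sig = "vv"  [terminal]
11. n6.fin = -8  [-8]
12. n1.key = true  [B.fin > -9]
13. n1.depth = true  [A.off == true]
14. n8.env = 2  [S₀.env + 2]
15. n9.depth = false  [S.env > 2]
16. n10.ok = "mz"  [terminal]
17. n11.sig = "zz"  [terminal]
18. n12.sig = "xz"  [terminal]
19. n9.lab = false  [C.depth == true]
20. n13.sig = "un"  [terminal]
21. n14.sig = "mw"  [terminal]
22. n8.pre = "xr"  ["xr"]
23. n8.acc = true  [C.lab == false]
24. n0.pre = "kr"  ["kr"]
25. n0.acc = true  [S₁.acc == true]

true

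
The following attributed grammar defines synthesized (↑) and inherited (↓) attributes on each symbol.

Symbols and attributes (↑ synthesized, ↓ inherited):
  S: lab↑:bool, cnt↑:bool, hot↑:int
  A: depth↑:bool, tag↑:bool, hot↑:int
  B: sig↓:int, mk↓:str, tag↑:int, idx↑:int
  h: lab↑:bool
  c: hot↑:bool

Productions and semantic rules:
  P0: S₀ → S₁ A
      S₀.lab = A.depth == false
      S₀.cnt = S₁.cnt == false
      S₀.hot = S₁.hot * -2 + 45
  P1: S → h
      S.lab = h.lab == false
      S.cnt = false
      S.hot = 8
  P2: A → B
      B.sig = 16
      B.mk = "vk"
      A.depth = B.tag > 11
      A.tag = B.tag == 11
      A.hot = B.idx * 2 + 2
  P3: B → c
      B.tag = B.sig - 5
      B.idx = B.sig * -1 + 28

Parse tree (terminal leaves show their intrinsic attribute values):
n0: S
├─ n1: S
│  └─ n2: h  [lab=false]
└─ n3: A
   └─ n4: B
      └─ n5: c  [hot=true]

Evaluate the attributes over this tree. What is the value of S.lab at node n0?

1. n2.lab = false  [terminal]
2. n1.lab = true  [h.lab == false]
3. n1.cnt = false  [false]
4. n1.hot = 8  [8]
5. n4.sig = 16  [16]
6. n4.mk = "vk"  ["vk"]
7. n5.hot = true  [terminal]
8. n4.tag = 11  [B.sig - 5]
9. n4.idx = 12  [B.sig * -1 + 28]
10. n3.depth = false  [B.tag > 11]
11. n3.tag = true  [B.tag == 11]
12. n3.hot = 26  [B.idx * 2 + 2]
13. n0.lab = true  [A.depth == false]
14. n0.cnt = true  [S₁.cnt == false]
15. n0.hot = 29  [S₁.hot * -2 + 45]

true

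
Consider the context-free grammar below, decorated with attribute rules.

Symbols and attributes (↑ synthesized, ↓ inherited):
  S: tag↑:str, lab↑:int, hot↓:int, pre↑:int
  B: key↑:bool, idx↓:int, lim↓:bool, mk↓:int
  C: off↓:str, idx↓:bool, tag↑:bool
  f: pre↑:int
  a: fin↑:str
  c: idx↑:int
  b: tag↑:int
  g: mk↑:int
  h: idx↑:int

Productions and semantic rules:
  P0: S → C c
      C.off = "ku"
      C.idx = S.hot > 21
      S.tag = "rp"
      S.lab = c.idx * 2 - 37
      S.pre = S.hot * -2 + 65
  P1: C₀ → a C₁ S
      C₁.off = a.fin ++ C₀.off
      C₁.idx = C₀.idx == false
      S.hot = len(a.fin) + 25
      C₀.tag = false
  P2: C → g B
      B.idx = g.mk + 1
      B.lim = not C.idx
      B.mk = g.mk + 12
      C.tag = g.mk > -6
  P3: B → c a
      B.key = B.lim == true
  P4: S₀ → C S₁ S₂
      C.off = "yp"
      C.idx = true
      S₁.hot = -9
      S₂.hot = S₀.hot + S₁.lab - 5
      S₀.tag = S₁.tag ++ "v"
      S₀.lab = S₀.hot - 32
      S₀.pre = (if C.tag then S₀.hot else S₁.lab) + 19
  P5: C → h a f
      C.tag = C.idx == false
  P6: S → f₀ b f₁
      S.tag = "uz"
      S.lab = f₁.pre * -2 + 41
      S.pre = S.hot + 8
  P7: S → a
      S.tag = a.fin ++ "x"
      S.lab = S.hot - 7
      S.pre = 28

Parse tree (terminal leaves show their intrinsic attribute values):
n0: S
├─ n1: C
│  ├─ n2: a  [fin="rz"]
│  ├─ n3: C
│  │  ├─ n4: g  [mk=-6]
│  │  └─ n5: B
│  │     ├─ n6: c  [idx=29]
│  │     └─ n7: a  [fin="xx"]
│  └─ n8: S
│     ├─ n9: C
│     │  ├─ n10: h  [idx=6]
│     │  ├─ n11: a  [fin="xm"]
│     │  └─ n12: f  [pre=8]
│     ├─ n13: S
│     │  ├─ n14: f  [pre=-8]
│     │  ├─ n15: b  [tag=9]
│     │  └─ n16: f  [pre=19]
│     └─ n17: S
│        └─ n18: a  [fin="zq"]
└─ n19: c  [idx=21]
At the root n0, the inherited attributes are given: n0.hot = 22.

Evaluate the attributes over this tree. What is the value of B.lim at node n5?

true

1. n0.hot = 22  [given at root]
2. n1.off = "ku"  ["ku"]
3. n1.idx = true  [S.hot > 21]
4. n2.fin = "rz"  [terminal]
5. n3.off = "rzku"  [a.fin ++ C₀.off]
6. n3.idx = false  [C₀.idx == false]
7. n4.mk = -6  [terminal]
8. n5.idx = -5  [g.mk + 1]
9. n5.lim = true  [not C.idx]
10. n5.mk = 6  [g.mk + 12]
11. n6.idx = 29  [terminal]
12. n7.fin = "xx"  [terminal]
13. n5.key = true  [B.lim == true]
14. n3.tag = false  [g.mk > -6]
15. n8.hot = 27  [len(a.fin) + 25]
16. n9.off = "yp"  ["yp"]
17. n9.idx = true  [true]
18. n10.idx = 6  [terminal]
19. n11.fin = "xm"  [terminal]
20. n12.pre = 8  [terminal]
21. n9.tag = false  [C.idx == false]
22. n13.hot = -9  [-9]
23. n14.pre = -8  [terminal]
24. n15.tag = 9  [terminal]
25. n16.pre = 19  [terminal]
26. n13.tag = "uz"  ["uz"]
27. n13.lab = 3  [f₁.pre * -2 + 41]
28. n13.pre = -1  [S.hot + 8]
29. n17.hot = 25  [S₀.hot + S₁.lab - 5]
30. n18.fin = "zq"  [terminal]
31. n17.tag = "zqx"  [a.fin ++ "x"]
32. n17.lab = 18  [S.hot - 7]
33. n17.pre = 28  [28]
34. n8.tag = "uzv"  [S₁.tag ++ "v"]
35. n8.lab = -5  [S₀.hot - 32]
36. n8.pre = 22  [(if C.tag then S₀.hot else S₁.lab) + 19]
37. n1.tag = false  [false]
38. n19.idx = 21  [terminal]
39. n0.tag = "rp"  ["rp"]
40. n0.lab = 5  [c.idx * 2 - 37]
41. n0.pre = 21  [S.hot * -2 + 65]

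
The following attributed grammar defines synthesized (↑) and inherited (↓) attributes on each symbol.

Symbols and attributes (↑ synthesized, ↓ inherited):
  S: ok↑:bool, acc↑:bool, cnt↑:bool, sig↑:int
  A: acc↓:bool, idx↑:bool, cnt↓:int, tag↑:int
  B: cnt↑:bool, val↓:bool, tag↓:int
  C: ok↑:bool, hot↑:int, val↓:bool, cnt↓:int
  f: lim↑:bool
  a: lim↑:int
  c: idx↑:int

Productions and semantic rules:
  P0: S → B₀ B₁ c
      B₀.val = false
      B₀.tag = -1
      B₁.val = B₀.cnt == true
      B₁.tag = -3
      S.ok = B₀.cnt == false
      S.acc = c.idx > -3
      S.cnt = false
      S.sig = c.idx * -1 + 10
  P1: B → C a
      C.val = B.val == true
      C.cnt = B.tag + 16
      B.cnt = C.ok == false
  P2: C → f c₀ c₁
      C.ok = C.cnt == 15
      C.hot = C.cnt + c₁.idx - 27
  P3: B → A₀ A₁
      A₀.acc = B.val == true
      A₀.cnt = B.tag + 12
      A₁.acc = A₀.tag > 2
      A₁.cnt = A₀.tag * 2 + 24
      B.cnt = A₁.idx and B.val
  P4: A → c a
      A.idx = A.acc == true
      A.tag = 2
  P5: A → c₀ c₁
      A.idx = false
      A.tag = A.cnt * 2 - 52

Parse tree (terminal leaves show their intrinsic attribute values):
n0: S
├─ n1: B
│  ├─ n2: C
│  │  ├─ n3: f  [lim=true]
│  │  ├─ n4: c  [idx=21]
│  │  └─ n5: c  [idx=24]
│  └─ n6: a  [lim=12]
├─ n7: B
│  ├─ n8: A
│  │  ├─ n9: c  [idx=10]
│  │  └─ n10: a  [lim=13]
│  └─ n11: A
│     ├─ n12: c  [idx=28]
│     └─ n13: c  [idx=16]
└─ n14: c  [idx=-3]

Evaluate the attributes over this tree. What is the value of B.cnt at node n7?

false

1. n1.val = false  [false]
2. n1.tag = -1  [-1]
3. n2.val = false  [B.val == true]
4. n2.cnt = 15  [B.tag + 16]
5. n3.lim = true  [terminal]
6. n4.idx = 21  [terminal]
7. n5.idx = 24  [terminal]
8. n2.ok = true  [C.cnt == 15]
9. n2.hot = 12  [C.cnt + c₁.idx - 27]
10. n6.lim = 12  [terminal]
11. n1.cnt = false  [C.ok == false]
12. n7.val = false  [B₀.cnt == true]
13. n7.tag = -3  [-3]
14. n8.acc = false  [B.val == true]
15. n8.cnt = 9  [B.tag + 12]
16. n9.idx = 10  [terminal]
17. n10.lim = 13  [terminal]
18. n8.idx = false  [A.acc == true]
19. n8.tag = 2  [2]
20. n11.acc = false  [A₀.tag > 2]
21. n11.cnt = 28  [A₀.tag * 2 + 24]
22. n12.idx = 28  [terminal]
23. n13.idx = 16  [terminal]
24. n11.idx = false  [false]
25. n11.tag = 4  [A.cnt * 2 - 52]
26. n7.cnt = false  [A₁.idx and B.val]
27. n14.idx = -3  [terminal]
28. n0.ok = true  [B₀.cnt == false]
29. n0.acc = false  [c.idx > -3]
30. n0.cnt = false  [false]
31. n0.sig = 13  [c.idx * -1 + 10]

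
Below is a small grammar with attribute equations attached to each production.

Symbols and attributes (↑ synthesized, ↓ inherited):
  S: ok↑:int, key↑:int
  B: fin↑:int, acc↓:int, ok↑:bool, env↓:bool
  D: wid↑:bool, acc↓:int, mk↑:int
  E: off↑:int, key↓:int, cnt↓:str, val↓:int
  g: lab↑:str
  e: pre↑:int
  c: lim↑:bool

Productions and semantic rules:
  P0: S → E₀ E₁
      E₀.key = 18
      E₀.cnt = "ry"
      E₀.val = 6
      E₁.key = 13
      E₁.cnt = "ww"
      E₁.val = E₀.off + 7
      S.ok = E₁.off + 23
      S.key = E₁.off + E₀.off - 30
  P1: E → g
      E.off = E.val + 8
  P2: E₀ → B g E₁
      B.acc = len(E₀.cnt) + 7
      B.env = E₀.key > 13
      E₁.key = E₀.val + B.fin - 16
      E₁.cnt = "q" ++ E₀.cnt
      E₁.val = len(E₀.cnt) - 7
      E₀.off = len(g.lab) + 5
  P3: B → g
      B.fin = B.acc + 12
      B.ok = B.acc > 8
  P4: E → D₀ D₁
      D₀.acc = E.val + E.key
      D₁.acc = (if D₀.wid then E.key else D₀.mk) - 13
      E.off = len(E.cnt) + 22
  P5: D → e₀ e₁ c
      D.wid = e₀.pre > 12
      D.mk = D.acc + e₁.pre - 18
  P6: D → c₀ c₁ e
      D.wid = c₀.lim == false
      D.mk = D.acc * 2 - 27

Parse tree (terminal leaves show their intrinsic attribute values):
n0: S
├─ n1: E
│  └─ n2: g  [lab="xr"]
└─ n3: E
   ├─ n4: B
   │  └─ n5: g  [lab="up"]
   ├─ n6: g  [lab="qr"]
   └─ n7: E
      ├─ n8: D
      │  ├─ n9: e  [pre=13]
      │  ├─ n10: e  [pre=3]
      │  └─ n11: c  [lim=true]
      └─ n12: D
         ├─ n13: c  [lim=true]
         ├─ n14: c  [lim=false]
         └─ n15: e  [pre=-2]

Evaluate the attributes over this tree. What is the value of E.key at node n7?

1. n1.key = 18  [18]
2. n1.cnt = "ry"  ["ry"]
3. n1.val = 6  [6]
4. n2.lab = "xr"  [terminal]
5. n1.off = 14  [E.val + 8]
6. n3.key = 13  [13]
7. n3.cnt = "ww"  ["ww"]
8. n3.val = 21  [E₀.off + 7]
9. n4.acc = 9  [len(E₀.cnt) + 7]
10. n4.env = false  [E₀.key > 13]
11. n5.lab = "up"  [terminal]
12. n4.fin = 21  [B.acc + 12]
13. n4.ok = true  [B.acc > 8]
14. n6.lab = "qr"  [terminal]
15. n7.key = 26  [E₀.val + B.fin - 16]
16. n7.cnt = "qww"  ["q" ++ E₀.cnt]
17. n7.val = -5  [len(E₀.cnt) - 7]
18. n8.acc = 21  [E.val + E.key]
19. n9.pre = 13  [terminal]
20. n10.pre = 3  [terminal]
21. n11.lim = true  [terminal]
22. n8.wid = true  [e₀.pre > 12]
23. n8.mk = 6  [D.acc + e₁.pre - 18]
24. n12.acc = 13  [(if D₀.wid then E.key else D₀.mk) - 13]
25. n13.lim = true  [terminal]
26. n14.lim = false  [terminal]
27. n15.pre = -2  [terminal]
28. n12.wid = false  [c₀.lim == false]
29. n12.mk = -1  [D.acc * 2 - 27]
30. n7.off = 25  [len(E.cnt) + 22]
31. n3.off = 7  [len(g.lab) + 5]
32. n0.ok = 30  [E₁.off + 23]
33. n0.key = -9  [E₁.off + E₀.off - 30]

26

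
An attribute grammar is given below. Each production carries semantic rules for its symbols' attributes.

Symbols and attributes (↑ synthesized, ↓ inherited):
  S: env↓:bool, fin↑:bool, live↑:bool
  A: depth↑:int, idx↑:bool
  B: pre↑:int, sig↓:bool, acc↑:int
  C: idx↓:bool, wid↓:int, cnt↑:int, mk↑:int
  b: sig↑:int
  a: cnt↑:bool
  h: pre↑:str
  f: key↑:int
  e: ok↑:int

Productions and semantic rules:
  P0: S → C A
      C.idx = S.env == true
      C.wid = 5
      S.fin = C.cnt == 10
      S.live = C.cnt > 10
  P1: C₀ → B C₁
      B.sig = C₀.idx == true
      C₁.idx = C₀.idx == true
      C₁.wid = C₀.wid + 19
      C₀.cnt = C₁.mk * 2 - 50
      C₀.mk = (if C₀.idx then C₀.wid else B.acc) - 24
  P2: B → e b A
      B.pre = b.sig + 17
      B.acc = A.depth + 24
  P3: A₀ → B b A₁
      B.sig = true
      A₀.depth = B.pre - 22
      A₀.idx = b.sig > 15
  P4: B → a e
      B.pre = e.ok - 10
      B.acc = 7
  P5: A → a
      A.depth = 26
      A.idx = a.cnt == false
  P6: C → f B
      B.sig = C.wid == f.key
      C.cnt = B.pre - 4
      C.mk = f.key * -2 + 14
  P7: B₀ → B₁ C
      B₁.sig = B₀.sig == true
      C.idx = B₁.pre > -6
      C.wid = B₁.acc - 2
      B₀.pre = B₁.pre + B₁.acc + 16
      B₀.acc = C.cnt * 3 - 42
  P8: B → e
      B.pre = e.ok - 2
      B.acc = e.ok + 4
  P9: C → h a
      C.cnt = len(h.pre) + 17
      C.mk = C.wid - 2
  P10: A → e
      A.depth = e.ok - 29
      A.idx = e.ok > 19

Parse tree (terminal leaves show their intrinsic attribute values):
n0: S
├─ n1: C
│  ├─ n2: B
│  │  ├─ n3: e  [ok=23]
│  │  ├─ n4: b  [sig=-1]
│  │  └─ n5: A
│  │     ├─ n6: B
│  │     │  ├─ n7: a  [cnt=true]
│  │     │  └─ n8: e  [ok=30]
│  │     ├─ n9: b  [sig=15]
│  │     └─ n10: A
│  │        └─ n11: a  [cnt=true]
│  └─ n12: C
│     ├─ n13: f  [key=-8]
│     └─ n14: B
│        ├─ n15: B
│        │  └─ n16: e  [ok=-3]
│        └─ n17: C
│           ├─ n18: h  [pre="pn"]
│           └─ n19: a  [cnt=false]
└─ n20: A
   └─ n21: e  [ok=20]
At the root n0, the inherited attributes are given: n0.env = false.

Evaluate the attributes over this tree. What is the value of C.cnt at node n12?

8

1. n0.env = false  [given at root]
2. n1.idx = false  [S.env == true]
3. n1.wid = 5  [5]
4. n2.sig = false  [C₀.idx == true]
5. n3.ok = 23  [terminal]
6. n4.sig = -1  [terminal]
7. n6.sig = true  [true]
8. n7.cnt = true  [terminal]
9. n8.ok = 30  [terminal]
10. n6.pre = 20  [e.ok - 10]
11. n6.acc = 7  [7]
12. n9.sig = 15  [terminal]
13. n11.cnt = true  [terminal]
14. n10.depth = 26  [26]
15. n10.idx = false  [a.cnt == false]
16. n5.depth = -2  [B.pre - 22]
17. n5.idx = false  [b.sig > 15]
18. n2.pre = 16  [b.sig + 17]
19. n2.acc = 22  [A.depth + 24]
20. n12.idx = false  [C₀.idx == true]
21. n12.wid = 24  [C₀.wid + 19]
22. n13.key = -8  [terminal]
23. n14.sig = false  [C.wid == f.key]
24. n15.sig = false  [B₀.sig == true]
25. n16.ok = -3  [terminal]
26. n15.pre = -5  [e.ok - 2]
27. n15.acc = 1  [e.ok + 4]
28. n17.idx = true  [B₁.pre > -6]
29. n17.wid = -1  [B₁.acc - 2]
30. n18.pre = "pn"  [terminal]
31. n19.cnt = false  [terminal]
32. n17.cnt = 19  [len(h.pre) + 17]
33. n17.mk = -3  [C.wid - 2]
34. n14.pre = 12  [B₁.pre + B₁.acc + 16]
35. n14.acc = 15  [C.cnt * 3 - 42]
36. n12.cnt = 8  [B.pre - 4]
37. n12.mk = 30  [f.key * -2 + 14]
38. n1.cnt = 10  [C₁.mk * 2 - 50]
39. n1.mk = -2  [(if C₀.idx then C₀.wid else B.acc) - 24]
40. n21.ok = 20  [terminal]
41. n20.depth = -9  [e.ok - 29]
42. n20.idx = true  [e.ok > 19]
43. n0.fin = true  [C.cnt == 10]
44. n0.live = false  [C.cnt > 10]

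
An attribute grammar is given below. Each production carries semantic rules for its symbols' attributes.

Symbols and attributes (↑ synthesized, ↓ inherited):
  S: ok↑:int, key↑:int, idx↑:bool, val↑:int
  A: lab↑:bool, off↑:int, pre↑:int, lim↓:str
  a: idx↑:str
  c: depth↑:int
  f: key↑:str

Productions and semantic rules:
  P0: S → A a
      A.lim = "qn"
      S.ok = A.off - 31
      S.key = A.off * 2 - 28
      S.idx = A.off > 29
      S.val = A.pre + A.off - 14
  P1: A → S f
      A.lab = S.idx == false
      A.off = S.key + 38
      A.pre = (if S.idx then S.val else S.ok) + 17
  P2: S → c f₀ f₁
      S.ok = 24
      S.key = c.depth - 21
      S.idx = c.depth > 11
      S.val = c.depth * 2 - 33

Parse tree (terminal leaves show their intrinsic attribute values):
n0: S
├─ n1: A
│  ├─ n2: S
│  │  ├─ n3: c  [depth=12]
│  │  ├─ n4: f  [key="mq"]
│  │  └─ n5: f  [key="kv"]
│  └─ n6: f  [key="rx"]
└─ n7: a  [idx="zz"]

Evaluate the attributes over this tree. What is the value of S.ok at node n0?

1. n1.lim = "qn"  ["qn"]
2. n3.depth = 12  [terminal]
3. n4.key = "mq"  [terminal]
4. n5.key = "kv"  [terminal]
5. n2.ok = 24  [24]
6. n2.key = -9  [c.depth - 21]
7. n2.idx = true  [c.depth > 11]
8. n2.val = -9  [c.depth * 2 - 33]
9. n6.key = "rx"  [terminal]
10. n1.lab = false  [S.idx == false]
11. n1.off = 29  [S.key + 38]
12. n1.pre = 8  [(if S.idx then S.val else S.ok) + 17]
13. n7.idx = "zz"  [terminal]
14. n0.ok = -2  [A.off - 31]
15. n0.key = 30  [A.off * 2 - 28]
16. n0.idx = false  [A.off > 29]
17. n0.val = 23  [A.pre + A.off - 14]

-2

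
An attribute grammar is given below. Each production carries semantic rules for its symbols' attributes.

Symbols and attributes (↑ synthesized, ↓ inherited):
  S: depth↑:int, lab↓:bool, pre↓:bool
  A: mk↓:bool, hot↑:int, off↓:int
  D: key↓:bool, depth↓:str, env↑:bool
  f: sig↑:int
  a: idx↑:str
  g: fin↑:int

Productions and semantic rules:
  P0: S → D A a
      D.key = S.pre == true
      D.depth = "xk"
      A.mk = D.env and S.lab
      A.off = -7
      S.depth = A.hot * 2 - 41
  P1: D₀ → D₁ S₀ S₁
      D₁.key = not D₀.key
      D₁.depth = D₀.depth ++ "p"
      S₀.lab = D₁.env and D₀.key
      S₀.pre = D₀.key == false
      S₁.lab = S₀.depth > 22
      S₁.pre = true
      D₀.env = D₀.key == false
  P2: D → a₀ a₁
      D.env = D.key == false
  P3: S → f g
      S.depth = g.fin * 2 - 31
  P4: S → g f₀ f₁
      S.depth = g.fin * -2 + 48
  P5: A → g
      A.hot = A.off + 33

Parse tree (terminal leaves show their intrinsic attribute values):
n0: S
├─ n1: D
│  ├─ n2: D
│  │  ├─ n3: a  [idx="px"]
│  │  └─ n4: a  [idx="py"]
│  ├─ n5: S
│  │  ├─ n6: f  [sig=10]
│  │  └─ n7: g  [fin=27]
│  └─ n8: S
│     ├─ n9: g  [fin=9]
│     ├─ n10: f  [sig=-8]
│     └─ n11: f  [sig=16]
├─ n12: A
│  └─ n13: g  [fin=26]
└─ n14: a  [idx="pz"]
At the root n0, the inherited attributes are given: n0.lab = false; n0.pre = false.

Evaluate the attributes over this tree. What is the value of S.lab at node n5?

1. n0.lab = false  [given at root]
2. n0.pre = false  [given at root]
3. n1.key = false  [S.pre == true]
4. n1.depth = "xk"  ["xk"]
5. n2.key = true  [not D₀.key]
6. n2.depth = "xkp"  [D₀.depth ++ "p"]
7. n3.idx = "px"  [terminal]
8. n4.idx = "py"  [terminal]
9. n2.env = false  [D.key == false]
10. n5.lab = false  [D₁.env and D₀.key]
11. n5.pre = true  [D₀.key == false]
12. n6.sig = 10  [terminal]
13. n7.fin = 27  [terminal]
14. n5.depth = 23  [g.fin * 2 - 31]
15. n8.lab = true  [S₀.depth > 22]
16. n8.pre = true  [true]
17. n9.fin = 9  [terminal]
18. n10.sig = -8  [terminal]
19. n11.sig = 16  [terminal]
20. n8.depth = 30  [g.fin * -2 + 48]
21. n1.env = true  [D₀.key == false]
22. n12.mk = false  [D.env and S.lab]
23. n12.off = -7  [-7]
24. n13.fin = 26  [terminal]
25. n12.hot = 26  [A.off + 33]
26. n14.idx = "pz"  [terminal]
27. n0.depth = 11  [A.hot * 2 - 41]

false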